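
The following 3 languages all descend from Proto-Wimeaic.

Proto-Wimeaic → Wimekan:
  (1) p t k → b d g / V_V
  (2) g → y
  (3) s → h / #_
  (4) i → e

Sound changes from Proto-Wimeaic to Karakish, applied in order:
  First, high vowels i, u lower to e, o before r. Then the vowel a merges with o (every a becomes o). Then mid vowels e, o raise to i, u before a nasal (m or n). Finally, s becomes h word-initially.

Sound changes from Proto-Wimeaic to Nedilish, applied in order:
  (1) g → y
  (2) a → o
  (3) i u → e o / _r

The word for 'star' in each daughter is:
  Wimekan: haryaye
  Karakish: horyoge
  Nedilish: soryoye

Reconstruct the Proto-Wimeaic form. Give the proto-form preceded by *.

Position 5: Wimekan has a, Karakish has o, Nedilish has o. Wimekan preserves a here (none of its changes turn any other segment into a), so the proto-segment is *a.
Position 6: Wimekan has y, Karakish has g, Nedilish has y. Karakish preserves g here (none of its changes turn any other segment into g), so the proto-segment is *g.
Position 2: Wimekan has a, Karakish has o, Nedilish has o. Wimekan preserves a here (none of its changes turn any other segment into a), so the proto-segment is *a.
Verify the candidate proto-form against each daughter:
Wimekan: *saryage > saryaye > haryaye  (by unconditioned shift, debuccalisation)
Karakish: *saryage > soryoge > horyoge  (by vowel merger, debuccalisation)
Nedilish: start from *saryage.
  rule 1 (unconditioned shift): saryage → saryaye
  rule 2 (vowel merger): saryaye → soryoye
  rule 3: no change — soryoye
  ⇒ Nedilish soryoye
No other proto-form is consistent with every reflex, so the reconstruction is *saryage.

*saryage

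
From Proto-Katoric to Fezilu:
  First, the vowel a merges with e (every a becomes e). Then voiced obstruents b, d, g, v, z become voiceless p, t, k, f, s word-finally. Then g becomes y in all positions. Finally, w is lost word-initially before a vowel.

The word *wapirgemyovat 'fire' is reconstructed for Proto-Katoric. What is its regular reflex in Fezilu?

Fezilu: start from *wapirgemyovat.
  rule 1 (vowel merger): wapirgemyovat → wepirgemyovet
  rule 2: no change — wepirgemyovet
  rule 3 (unconditioned shift): wepirgemyovet → wepiryemyovet
  rule 4 (glide loss): wepiryemyovet → epiryemyovet
  ⇒ Fezilu epiryemyovet

epiryemyovet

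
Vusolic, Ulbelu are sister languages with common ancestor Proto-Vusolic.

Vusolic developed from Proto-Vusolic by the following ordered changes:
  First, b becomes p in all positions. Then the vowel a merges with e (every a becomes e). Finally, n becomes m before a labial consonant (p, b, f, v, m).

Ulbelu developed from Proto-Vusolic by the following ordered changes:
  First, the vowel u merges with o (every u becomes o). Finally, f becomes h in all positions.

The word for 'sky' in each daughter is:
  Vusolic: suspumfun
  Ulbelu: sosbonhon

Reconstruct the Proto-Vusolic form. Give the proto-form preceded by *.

Position 7: Vusolic has f, Ulbelu has h. Vusolic preserves f here (none of its changes turn any other segment into f), so the proto-segment is *f.
Position 8: Vusolic has u, Ulbelu has o. Vusolic preserves u here (none of its changes turn any other segment into u), so the proto-segment is *u.
Position 6: Vusolic has m, Ulbelu has n. Ulbelu preserves n here (none of its changes turn any other segment into n), so the proto-segment is *n.
This points to *susbunfun. Verify forward in each daughter:
Vusolic: start from *susbunfun.
  rule 1 (unconditioned shift): susbunfun → suspunfun
  rule 2: no change — suspunfun
  rule 3 (nasal place assimilation): suspunfun → suspumfun
  ⇒ Vusolic suspumfun
Ulbelu: *susbunfun
  susbunfun → sosbonfon   [vowel merger]
  sosbonfon → sosbonhon   [unconditioned shift]
  giving Ulbelu sosbonhon.
No other proto-form is consistent with every reflex, so the reconstruction is *susbunfun.

*susbunfun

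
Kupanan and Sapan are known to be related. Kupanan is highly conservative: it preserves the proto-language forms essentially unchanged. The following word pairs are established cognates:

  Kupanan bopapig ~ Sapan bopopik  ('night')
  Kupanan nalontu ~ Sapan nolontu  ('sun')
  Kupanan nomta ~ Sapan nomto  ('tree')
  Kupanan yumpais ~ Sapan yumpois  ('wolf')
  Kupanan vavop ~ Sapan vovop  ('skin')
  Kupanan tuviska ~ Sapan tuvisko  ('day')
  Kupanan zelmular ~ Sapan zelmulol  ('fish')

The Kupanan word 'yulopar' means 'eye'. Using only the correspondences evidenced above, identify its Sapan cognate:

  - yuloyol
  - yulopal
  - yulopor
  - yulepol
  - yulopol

yulopol

zelmular ~ zelmulol — Kupanan a corresponds to Sapan o after a consonant, before r.
zelmular ~ zelmulol — Kupanan r corresponds to Sapan l word-finally.
Applying these to Kupanan 'yulopar':
  yulopar → yulopor   (a→o after a consonant, before r)
  yulopor → yulopol   (r→l word-finally)
So the Sapan cognate is 'yulopol'.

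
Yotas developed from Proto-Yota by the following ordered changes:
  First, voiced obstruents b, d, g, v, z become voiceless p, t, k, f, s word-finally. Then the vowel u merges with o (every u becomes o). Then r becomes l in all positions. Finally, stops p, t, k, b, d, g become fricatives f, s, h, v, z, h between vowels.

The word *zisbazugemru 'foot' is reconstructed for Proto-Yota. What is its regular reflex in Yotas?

zisbazohemlo

Yotas: *zisbazugemru
  zisbazugemru (rule 1 does not apply)
  zisbazugemru → zisbazogemro   [vowel merger]
  zisbazogemro → zisbazogemlo   [unconditioned shift]
  zisbazogemlo → zisbazohemlo   [intervocalic lenition]
  giving Yotas zisbazohemlo.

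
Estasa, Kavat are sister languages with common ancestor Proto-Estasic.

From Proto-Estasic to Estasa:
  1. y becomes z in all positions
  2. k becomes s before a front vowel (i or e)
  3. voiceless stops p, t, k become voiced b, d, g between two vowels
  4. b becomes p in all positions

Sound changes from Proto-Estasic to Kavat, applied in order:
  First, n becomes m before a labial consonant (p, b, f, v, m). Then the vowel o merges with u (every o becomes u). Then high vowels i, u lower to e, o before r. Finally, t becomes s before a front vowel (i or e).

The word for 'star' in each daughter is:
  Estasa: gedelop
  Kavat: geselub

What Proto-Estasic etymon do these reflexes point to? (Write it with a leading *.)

Position 7: Estasa has p, Kavat has b. Kavat preserves b here (none of its changes turn any other segment into b), so the proto-segment is *b.
Position 6: Estasa has o, Kavat has u. Estasa preserves o here (none of its changes turn any other segment into o), so the proto-segment is *o.
Verify the candidate proto-form against each daughter:
Estasa: start from *getelob.
  rule 1: no change — getelob
  rule 2: no change — getelob
  rule 3 (intervocalic voicing): getelob → gedelob
  rule 4 (unconditioned shift): gedelob → gedelop
  ⇒ Estasa gedelop
Kavat: *getelob
  getelob (rule 1 does not apply)
  getelob → getelub   [vowel merger]
  getelub (rule 3 does not apply)
  getelub → geselub   [palatalisation]
  giving Kavat geselub.
No other proto-form is consistent with every reflex, so the reconstruction is *getelob.

*getelob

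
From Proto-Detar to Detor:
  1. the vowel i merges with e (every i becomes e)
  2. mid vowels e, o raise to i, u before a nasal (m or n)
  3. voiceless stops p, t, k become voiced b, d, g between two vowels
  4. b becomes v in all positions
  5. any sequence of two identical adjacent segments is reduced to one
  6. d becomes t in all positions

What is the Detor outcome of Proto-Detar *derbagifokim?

Detor: *derbagifokim > derbagefokem > derbagefokim > derbagefogim > dervagefogim > tervagefogim  (by vowel merger, pre-nasal raising, intervocalic voicing, unconditioned shift, unconditioned shift)

tervagefogim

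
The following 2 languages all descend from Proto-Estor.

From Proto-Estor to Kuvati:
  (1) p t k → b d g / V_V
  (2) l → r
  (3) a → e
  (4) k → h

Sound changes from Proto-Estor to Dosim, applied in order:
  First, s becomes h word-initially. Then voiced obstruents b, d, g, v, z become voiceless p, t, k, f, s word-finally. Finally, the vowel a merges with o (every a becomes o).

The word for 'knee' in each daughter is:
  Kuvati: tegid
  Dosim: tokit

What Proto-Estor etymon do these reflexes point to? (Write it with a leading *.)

*takid

Position 5: Kuvati has d, Dosim has t. Taking the neighbouring segments as reconstructed: Kuvati d can only go back to *d; Dosim t could go back to *t or *d — the one source consistent with every daughter is *d.
Position 2: Kuvati has e, Dosim has o. Taking the neighbouring segments as reconstructed: Kuvati e could go back to *a or *e; Dosim o could go back to *a or *o — the one source consistent with every daughter is *a.
Position 3: Kuvati has g, Dosim has k. Taking the neighbouring segments as reconstructed: Kuvati g could go back to *k or *g; Dosim k can only go back to *k — the one source consistent with every daughter is *k.
Verify the candidate proto-form against each daughter:
Kuvati: *takid
  takid → tagid   [intervocalic voicing]
  tagid (rule 2 does not apply)
  tagid → tegid   [vowel merger]
  tegid (rule 4 does not apply)
  giving Kuvati tegid.
Dosim: start from *takid.
  rule 1: no change — takid
  rule 2 (final devoicing): takid → takit
  rule 3 (vowel merger): takit → tokit
  ⇒ Dosim tokit
Only *takid yields all of Kuvati tegid, Dosim tokit.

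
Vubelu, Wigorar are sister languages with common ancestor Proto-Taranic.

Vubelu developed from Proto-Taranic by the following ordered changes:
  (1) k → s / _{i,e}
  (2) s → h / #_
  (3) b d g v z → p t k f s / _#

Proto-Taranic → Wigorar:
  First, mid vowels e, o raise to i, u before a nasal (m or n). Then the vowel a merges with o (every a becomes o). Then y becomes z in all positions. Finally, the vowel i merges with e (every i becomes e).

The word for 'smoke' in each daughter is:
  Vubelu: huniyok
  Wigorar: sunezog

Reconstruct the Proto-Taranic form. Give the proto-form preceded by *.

Position 5: Vubelu has y, Wigorar has z. Vubelu preserves y here (none of its changes turn any other segment into y), so the proto-segment is *y.
Position 7: Vubelu has k, Wigorar has g. Wigorar preserves g here (none of its changes turn any other segment into g), so the proto-segment is *g.
This points to *suniyog. Verify forward in each daughter:
Vubelu: *suniyog
  suniyog (rule 1 does not apply)
  suniyog → huniyog   [debuccalisation]
  huniyog → huniyok   [final devoicing]
  giving Vubelu huniyok.
Wigorar: *suniyog > sunizog > sunezog  (by unconditioned shift, vowel merger)
*suniyog is the unique common source.

*suniyog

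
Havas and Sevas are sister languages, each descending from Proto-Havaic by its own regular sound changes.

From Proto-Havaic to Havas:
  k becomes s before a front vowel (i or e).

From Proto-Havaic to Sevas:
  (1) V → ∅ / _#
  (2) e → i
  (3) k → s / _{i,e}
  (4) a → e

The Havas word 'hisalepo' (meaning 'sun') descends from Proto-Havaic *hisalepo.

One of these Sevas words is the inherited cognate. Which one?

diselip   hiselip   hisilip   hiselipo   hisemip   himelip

Sevas: *hisalepo
  hisalepo → hisalep   [apocope]
  hisalep → hisalip   [vowel merger]
  hisalip (rule 3 does not apply)
  hisalip → hiselip   [vowel merger]
  giving Sevas hiselip.
The other candidates each miss or misapply at least one Sevas change.

hiselip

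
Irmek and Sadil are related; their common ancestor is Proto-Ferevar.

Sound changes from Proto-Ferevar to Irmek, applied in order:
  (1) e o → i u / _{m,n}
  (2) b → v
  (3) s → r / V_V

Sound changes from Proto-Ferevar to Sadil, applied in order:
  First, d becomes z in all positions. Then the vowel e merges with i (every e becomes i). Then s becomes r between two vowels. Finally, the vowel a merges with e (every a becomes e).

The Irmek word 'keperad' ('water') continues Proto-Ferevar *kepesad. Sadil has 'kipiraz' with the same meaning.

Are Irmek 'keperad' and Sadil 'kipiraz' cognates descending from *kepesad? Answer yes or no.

no

Derive the expected Sadil reflex of *kepesad:
Sadil: start from *kepesad.
  rule 1 (unconditioned shift): kepesad → kepesaz
  rule 2 (vowel merger): kepesaz → kipisaz
  rule 3 (rhotacism): kipisaz → kipiraz
  rule 4 (vowel merger): kipiraz → kipirez
  ⇒ Sadil kipirez
The regular Sadil reflex would be 'kipirez', but the attested form is 'kipiraz'. The correspondence is irregular, so they are not cognates (the Sadil form has a different source).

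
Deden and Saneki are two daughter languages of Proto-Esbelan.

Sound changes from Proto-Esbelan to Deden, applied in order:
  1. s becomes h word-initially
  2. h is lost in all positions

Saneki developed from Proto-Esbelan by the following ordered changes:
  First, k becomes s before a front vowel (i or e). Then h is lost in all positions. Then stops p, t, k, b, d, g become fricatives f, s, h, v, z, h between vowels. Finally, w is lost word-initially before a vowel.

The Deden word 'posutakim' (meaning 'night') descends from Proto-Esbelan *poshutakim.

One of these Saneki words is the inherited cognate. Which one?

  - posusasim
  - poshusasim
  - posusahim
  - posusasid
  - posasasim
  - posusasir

Saneki: *poshutakim > poshutasim > posutasim > posusasim  (by palatalisation, h-loss, intervocalic lenition)
Among the options, 'posusasim' alone shows every Saneki change applied in order.

posusasim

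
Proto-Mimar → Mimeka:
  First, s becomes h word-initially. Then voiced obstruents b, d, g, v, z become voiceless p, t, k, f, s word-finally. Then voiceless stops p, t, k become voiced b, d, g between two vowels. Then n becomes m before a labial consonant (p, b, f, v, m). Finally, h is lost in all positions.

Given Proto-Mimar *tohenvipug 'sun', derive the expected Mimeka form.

toemvibuk

Mimeka: *tohenvipug
  tohenvipug (rule 1 does not apply)
  tohenvipug → tohenvipuk   [final devoicing]
  tohenvipuk → tohenvibuk   [intervocalic voicing]
  tohenvibuk → tohemvibuk   [nasal place assimilation]
  tohemvibuk → toemvibuk   [h-loss]
  giving Mimeka toemvibuk.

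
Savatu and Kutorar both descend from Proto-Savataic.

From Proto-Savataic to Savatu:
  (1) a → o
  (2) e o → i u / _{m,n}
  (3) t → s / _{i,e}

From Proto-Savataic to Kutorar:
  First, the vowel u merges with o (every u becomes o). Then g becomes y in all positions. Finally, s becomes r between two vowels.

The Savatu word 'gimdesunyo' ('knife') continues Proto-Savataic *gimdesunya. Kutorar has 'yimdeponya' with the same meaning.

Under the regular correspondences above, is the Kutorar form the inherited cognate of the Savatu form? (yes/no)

Derive the expected Kutorar reflex of *gimdesunya:
Kutorar: *gimdesunya
  gimdesunya → gimdesonya   [vowel merger]
  gimdesonya → yimdesonya   [unconditioned shift]
  yimdesonya → yimderonya   [rhotacism]
  giving Kutorar yimderonya.
The regular Kutorar reflex would be 'yimderonya', but the attested form is 'yimdeponya'. The correspondence is irregular, so they are not cognates (the Kutorar form has a different source).

no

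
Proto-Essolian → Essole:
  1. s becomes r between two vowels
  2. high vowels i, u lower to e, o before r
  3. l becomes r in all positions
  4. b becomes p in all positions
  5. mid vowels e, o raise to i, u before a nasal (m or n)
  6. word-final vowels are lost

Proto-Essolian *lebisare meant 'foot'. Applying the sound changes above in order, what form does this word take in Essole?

reperar

Essole: start from *lebisare.
  rule 1 (rhotacism): lebisare → lebirare
  rule 2 (pre-rhotic lowering): lebirare → leberare
  rule 3 (unconditioned shift): leberare → reberare
  rule 4 (unconditioned shift): reberare → reperare
  rule 5: no change — reperare
  rule 6 (apocope): reperare → reperar
  ⇒ Essole reperar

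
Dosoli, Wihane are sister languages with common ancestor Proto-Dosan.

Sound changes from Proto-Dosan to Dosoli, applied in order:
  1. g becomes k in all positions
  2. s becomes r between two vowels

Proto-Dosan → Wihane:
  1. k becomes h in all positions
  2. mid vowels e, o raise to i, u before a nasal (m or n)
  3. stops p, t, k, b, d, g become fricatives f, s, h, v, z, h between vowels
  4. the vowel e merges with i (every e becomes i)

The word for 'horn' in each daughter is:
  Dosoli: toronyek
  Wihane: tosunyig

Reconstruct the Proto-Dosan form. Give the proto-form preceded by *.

*tosonyeg

Position 7: Dosoli has e, Wihane has i. Dosoli preserves e here (none of its changes turn any other segment into e), so the proto-segment is *e.
Position 4: Dosoli has o, Wihane has u. Dosoli preserves o here (none of its changes turn any other segment into o), so the proto-segment is *o.
Position 8: Dosoli has k, Wihane has g. Wihane preserves g here (none of its changes turn any other segment into g), so the proto-segment is *g.
This points to *tosonyeg. Verify forward in each daughter:
Dosoli: start from *tosonyeg.
  rule 1 (unconditioned shift): tosonyeg → tosonyek
  rule 2 (rhotacism): tosonyek → toronyek
  ⇒ Dosoli toronyek
Wihane: *tosonyeg > tosunyeg > tosunyig  (by pre-nasal raising, vowel merger)
Only *tosonyeg yields all of Dosoli toronyek, Wihane tosunyig.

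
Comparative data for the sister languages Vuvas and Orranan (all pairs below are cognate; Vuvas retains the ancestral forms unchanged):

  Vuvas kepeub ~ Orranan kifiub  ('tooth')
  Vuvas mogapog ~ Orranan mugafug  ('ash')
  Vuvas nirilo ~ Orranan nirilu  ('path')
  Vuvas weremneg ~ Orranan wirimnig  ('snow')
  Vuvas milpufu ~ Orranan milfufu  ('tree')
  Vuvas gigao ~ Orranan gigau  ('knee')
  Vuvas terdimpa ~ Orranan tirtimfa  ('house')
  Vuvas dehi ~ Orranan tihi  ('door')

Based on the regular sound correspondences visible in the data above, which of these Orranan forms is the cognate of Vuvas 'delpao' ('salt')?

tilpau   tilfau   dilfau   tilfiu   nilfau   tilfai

dehi ~ tihi — Vuvas d corresponds to Orranan t word-initially before a front vowel.
weremneg ~ wirimnig, dehi ~ tihi — Vuvas e corresponds to Orranan i after a consonant, before a consonant other than r, m, n, p, b, f, v.
terdimpa ~ tirtimfa — Vuvas p corresponds to Orranan f after a consonant, before a back vowel.
gigao ~ gigau — Vuvas o corresponds to Orranan u word-finally.
Applying these to Vuvas 'delpao':
  delpao → telpao   (d→t word-initially before a front vowel)
  telpao → tilpao   (e→i after a consonant, before a consonant other than r, m, n, p, b, f, v)
  tilpao → tilfao   (p→f after a consonant, before a back vowel)
  tilfao → tilfau   (o→u word-finally)
So the Orranan cognate is 'tilfau'.

tilfau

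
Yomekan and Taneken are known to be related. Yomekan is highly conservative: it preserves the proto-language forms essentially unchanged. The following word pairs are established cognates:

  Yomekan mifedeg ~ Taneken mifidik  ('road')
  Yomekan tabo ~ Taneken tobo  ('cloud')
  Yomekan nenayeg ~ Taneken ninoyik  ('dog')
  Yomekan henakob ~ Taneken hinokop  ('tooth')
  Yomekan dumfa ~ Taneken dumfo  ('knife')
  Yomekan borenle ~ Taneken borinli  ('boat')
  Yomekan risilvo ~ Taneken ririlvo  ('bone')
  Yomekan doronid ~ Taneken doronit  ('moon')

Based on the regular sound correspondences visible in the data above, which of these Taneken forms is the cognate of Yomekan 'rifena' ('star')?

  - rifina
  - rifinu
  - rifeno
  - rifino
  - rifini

nenayeg ~ ninoyik, henakob ~ hinokop — Yomekan e corresponds to Taneken i after a consonant, before a nasal.
dumfa ~ dumfo — Yomekan a corresponds to Taneken o word-finally.
Applying these to Yomekan 'rifena':
  rifena → rifina   (e→i after a consonant, before a nasal)
  rifina → rifino   (a→o word-finally)
So the Taneken cognate is 'rifino'.

rifino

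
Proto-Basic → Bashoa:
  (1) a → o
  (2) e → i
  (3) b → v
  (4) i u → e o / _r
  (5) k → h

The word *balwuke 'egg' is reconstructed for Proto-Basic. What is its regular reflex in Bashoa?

Bashoa: *balwuke > bolwuke > bolwuki > volwuki > volwuhi  (by vowel merger, vowel merger, unconditioned shift, unconditioned shift)

volwuhi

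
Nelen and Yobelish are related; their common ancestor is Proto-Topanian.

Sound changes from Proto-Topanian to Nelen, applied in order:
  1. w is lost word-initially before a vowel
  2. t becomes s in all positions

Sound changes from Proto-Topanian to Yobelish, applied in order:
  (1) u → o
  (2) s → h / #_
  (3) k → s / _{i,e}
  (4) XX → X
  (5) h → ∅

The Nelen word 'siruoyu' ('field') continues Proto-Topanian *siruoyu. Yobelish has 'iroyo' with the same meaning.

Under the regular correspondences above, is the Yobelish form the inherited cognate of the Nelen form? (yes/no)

Derive the expected Yobelish reflex of *siruoyu:
Yobelish: *siruoyu > sirooyo > hirooyo > hiroyo > iroyo  (by vowel merger, debuccalisation, degemination, h-loss)
Yobelish 'iroyo' matches the regular reflex exactly, so the pair is cognate.

yes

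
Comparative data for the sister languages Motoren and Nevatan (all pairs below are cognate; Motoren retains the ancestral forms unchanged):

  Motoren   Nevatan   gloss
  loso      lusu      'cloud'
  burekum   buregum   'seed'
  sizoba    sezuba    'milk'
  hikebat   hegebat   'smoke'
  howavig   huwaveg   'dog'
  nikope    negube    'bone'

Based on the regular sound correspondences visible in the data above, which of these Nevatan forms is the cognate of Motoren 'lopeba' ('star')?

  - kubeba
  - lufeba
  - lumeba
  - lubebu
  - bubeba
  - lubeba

nikope ~ negube — Motoren o corresponds to Nevatan u after a consonant, before a labial obstruent.
nikope ~ negube — Motoren p corresponds to Nevatan b between vowels (before a front vowel).
Applying these to Motoren 'lopeba':
  lopeba → lupeba   (o→u after a consonant, before a labial obstruent)
  lupeba → lubeba   (p→b between vowels (before a front vowel))
So the Nevatan cognate is 'lubeba'.

lubeba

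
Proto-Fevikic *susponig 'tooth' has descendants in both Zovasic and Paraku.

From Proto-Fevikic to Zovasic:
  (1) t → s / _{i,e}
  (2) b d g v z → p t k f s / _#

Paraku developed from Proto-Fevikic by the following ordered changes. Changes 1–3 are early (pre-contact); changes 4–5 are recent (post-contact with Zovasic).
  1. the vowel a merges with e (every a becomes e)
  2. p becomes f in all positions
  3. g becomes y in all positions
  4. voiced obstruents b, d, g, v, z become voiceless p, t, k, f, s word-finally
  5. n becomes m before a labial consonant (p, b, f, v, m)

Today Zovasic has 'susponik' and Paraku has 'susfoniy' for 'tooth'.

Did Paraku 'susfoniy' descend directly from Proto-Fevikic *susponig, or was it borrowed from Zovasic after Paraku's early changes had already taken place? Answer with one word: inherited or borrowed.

inherited

If inherited, *susponig would pass through all of Paraku's changes:
Paraku: *susponig
  susponig (rule 1 does not apply)
  susponig → susfonig   [unconditioned shift]
  susfonig → susfoniy   [unconditioned shift]
  susfoniy (rule 4 does not apply)
  susfoniy (rule 5 does not apply)
  giving Paraku susfoniy.
If borrowed from Zovasic 'susponik' after the early changes, it would undergo only the recent ones:
  rule 4 (final devoicing): no change (susponik)
  rule 5 (nasal place assimilation): no change (susponik)
  ⇒ as a loan: susponik
Paraku 'susfoniy' matches the inherited outcome exactly, so it is an inherited cognate, not a loan.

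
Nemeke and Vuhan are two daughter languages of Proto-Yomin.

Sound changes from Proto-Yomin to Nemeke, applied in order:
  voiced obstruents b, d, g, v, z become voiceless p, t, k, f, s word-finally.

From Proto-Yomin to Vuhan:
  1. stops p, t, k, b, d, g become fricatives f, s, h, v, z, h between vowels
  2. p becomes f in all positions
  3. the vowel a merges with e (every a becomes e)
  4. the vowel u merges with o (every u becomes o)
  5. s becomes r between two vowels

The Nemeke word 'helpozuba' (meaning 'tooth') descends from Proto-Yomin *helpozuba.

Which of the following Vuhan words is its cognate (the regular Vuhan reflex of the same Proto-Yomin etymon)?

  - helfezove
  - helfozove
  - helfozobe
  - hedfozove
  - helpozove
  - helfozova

Vuhan: start from *helpozuba.
  rule 1 (intervocalic lenition): helpozuba → helpozuva
  rule 2 (unconditioned shift): helpozuva → helfozuva
  rule 3 (vowel merger): helfozuva → helfozuve
  rule 4 (vowel merger): helfozuve → helfozove
  rule 5: no change — helfozove
  ⇒ Vuhan helfozove
Only 'helfozove' matches the regular Vuhan development of *helpozuba.

helfozove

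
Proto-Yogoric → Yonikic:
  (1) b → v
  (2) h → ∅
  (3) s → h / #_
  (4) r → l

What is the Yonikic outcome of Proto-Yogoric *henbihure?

enviule

Yonikic: *henbihure > henvihure > enviure > enviule  (by unconditioned shift, h-loss, unconditioned shift)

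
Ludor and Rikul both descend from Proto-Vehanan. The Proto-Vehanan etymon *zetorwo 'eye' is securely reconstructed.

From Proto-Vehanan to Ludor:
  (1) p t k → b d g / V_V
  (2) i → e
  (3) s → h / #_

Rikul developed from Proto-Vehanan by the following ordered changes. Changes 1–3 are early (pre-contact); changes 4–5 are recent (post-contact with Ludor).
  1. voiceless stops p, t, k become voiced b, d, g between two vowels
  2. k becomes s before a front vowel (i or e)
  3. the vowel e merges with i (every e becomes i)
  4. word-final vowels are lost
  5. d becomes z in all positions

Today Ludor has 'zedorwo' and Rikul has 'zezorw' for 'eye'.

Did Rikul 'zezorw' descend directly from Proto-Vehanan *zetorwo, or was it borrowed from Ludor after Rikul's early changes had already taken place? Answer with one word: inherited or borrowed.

If inherited, *zetorwo would pass through all of Rikul's changes:
Rikul: *zetorwo
  zetorwo → zedorwo   [intervocalic voicing]
  zedorwo (rule 2 does not apply)
  zedorwo → zidorwo   [vowel merger]
  zidorwo → zidorw   [apocope]
  zidorw → zizorw   [unconditioned shift]
  giving Rikul zizorw.
If borrowed from Ludor 'zedorwo' after the early changes, it would undergo only the recent ones:
  rule 4 (apocope): zedorwo → zedorw
  rule 5 (unconditioned shift): zedorw → zezorw
  ⇒ as a loan: zezorw
Rikul 'zezorw' matches the loan outcome 'zezorw', not the inherited 'zizorw' — it skipped the early Rikul changes, so it was borrowed from Ludor.

borrowed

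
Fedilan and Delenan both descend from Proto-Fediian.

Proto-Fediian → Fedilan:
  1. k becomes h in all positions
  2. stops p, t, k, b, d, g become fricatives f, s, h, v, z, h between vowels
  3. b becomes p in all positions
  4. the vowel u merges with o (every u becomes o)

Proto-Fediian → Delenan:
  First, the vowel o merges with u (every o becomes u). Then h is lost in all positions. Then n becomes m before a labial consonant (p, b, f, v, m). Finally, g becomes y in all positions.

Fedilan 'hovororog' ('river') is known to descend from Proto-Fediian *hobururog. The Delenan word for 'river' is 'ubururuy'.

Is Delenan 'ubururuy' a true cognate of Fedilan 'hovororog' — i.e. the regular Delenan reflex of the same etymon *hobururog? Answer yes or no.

Derive the expected Delenan reflex of *hobururog:
Delenan: *hobururog > hubururug > ubururug > ubururuy  (by vowel merger, h-loss, unconditioned shift)
Delenan 'ubururuy' matches the regular reflex exactly, so the pair is cognate.

yes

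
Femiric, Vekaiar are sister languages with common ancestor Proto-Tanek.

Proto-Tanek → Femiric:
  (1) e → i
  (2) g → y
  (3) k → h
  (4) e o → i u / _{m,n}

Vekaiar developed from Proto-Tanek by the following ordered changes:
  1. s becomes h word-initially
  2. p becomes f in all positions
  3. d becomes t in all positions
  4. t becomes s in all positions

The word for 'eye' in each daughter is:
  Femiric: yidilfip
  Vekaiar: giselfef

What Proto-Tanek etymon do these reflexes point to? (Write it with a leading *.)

*gidelfep

Position 3: Femiric has d, Vekaiar has s. Femiric preserves d here (none of its changes turn any other segment into d), so the proto-segment is *d.
Position 7: Femiric has i, Vekaiar has e. Vekaiar preserves e here (none of its changes turn any other segment into e), so the proto-segment is *e.
Verify the candidate proto-form against each daughter:
Femiric: *gidelfep
  gidelfep → gidilfip   [vowel merger]
  gidilfip → yidilfip   [unconditioned shift]
  yidilfip (rule 3 does not apply)
  yidilfip (rule 4 does not apply)
  giving Femiric yidilfip.
Vekaiar: *gidelfep > gidelfef > gitelfef > giselfef  (by unconditioned shift, unconditioned shift, unconditioned shift)
*gidelfep is the unique common source.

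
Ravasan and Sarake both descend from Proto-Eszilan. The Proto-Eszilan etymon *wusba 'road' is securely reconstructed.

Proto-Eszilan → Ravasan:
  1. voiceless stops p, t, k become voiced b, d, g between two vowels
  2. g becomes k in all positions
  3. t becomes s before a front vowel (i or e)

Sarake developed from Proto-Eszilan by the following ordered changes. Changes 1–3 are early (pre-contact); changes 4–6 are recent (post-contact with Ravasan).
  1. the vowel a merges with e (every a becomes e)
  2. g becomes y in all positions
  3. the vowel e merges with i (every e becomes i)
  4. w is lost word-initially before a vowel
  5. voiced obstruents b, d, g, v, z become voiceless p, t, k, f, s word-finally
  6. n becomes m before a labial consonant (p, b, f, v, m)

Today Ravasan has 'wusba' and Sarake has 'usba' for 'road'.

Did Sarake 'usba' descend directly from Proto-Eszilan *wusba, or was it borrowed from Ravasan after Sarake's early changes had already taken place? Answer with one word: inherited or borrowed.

borrowed

If inherited, *wusba would pass through all of Sarake's changes:
Sarake: *wusba > wusbe > wusbi > usbi  (by vowel merger, vowel merger, glide loss)
If borrowed from Ravasan 'wusba' after the early changes, it would undergo only the recent ones:
  rule 4 (glide loss): wusba → usba
  rule 5 (final devoicing): no change (usba)
  rule 6 (nasal place assimilation): no change (usba)
  ⇒ as a loan: usba
Sarake 'usba' matches the loan outcome 'usba', not the inherited 'usbi' — it skipped the early Sarake changes, so it was borrowed from Ravasan.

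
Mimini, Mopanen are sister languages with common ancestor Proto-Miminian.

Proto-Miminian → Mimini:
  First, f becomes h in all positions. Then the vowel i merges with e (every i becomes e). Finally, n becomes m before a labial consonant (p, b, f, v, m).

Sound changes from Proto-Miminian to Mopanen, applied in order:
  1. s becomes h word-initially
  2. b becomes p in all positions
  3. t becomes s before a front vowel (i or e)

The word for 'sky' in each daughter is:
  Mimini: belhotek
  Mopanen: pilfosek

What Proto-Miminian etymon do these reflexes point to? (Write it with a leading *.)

*bilfotek

Position 2: Mimini has e, Mopanen has i. Mopanen preserves i here (none of its changes turn any other segment into i), so the proto-segment is *i.
Position 6: Mimini has t, Mopanen has s. Mimini preserves t here (none of its changes turn any other segment into t), so the proto-segment is *t.
Continuing position by position gives *bilfotek; check it forward:
Mimini: start from *bilfotek.
  rule 1 (unconditioned shift): bilfotek → bilhotek
  rule 2 (vowel merger): bilhotek → belhotek
  rule 3: no change — belhotek
  ⇒ Mimini belhotek
Mopanen: start from *bilfotek.
  rule 1: no change — bilfotek
  rule 2 (unconditioned shift): bilfotek → pilfotek
  rule 3 (palatalisation): pilfotek → pilfosek
  ⇒ Mopanen pilfosek
Only *bilfotek yields all of Mimini belhotek, Mopanen pilfosek.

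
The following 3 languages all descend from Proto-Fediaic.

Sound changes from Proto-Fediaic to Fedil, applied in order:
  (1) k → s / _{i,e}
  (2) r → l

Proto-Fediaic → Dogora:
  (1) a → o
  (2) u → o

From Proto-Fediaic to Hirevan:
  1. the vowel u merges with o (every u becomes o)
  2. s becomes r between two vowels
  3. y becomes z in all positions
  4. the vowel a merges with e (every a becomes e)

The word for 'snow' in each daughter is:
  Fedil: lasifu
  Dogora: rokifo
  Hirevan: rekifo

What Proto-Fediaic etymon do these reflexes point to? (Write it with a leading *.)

*rakifu

Position 3: Fedil has s, Dogora has k, Hirevan has k. Dogora preserves k here (none of its changes turn any other segment into k), so the proto-segment is *k.
Position 1: Fedil has l, Dogora has r, Hirevan has r. Dogora preserves r here (none of its changes turn any other segment into r), so the proto-segment is *r.
Verify the candidate proto-form against each daughter:
Fedil: start from *rakifu.
  rule 1 (palatalisation): rakifu → rasifu
  rule 2 (unconditioned shift): rasifu → lasifu
  ⇒ Fedil lasifu
Dogora: *rakifu
  rakifu → rokifu   [vowel merger]
  rokifu → rokifo   [vowel merger]
  giving Dogora rokifo.
Hirevan: *rakifu > rakifo > rekifo  (by vowel merger, vowel merger)
Only *rakifu yields all of Fedil lasifu, Dogora rokifo, Hirevan rekifo.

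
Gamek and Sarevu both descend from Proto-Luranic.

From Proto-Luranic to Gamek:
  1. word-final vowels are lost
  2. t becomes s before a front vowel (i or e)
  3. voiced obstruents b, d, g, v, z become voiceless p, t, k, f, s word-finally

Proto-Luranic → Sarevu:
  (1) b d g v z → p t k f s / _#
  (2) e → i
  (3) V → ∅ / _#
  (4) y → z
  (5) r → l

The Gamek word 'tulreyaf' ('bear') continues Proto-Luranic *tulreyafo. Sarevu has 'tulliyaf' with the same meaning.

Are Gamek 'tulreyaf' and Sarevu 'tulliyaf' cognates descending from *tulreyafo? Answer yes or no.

no

Derive the expected Sarevu reflex of *tulreyafo:
Sarevu: *tulreyafo
  tulreyafo (rule 1 does not apply)
  tulreyafo → tulriyafo   [vowel merger]
  tulriyafo → tulriyaf   [apocope]
  tulriyaf → tulrizaf   [unconditioned shift]
  tulrizaf → tullizaf   [unconditioned shift]
  giving Sarevu tullizaf.
The regular Sarevu reflex would be 'tullizaf', but the attested form is 'tulliyaf'. The correspondence is irregular, so they are not cognates (the Sarevu form has a different source).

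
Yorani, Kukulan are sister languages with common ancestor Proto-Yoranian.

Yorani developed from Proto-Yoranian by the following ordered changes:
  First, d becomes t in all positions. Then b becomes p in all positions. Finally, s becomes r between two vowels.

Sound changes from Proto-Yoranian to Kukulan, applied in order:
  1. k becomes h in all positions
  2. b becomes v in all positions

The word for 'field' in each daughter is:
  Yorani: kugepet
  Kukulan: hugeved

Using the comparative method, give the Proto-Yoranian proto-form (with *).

Position 7: Yorani has t, Kukulan has d. Kukulan preserves d here (none of its changes turn any other segment into d), so the proto-segment is *d.
Position 5: Yorani has p, Kukulan has v. Taking the neighbouring segments as reconstructed: Yorani p could go back to *p or *b; Kukulan v could go back to *b or *v — the one source consistent with every daughter is *b.
Position 1: Yorani has k, Kukulan has h. Yorani preserves k here (none of its changes turn any other segment into k), so the proto-segment is *k.
This points to *kugebed. Verify forward in each daughter:
Yorani: start from *kugebed.
  rule 1 (unconditioned shift): kugebed → kugebet
  rule 2 (unconditioned shift): kugebet → kugepet
  rule 3: no change — kugepet
  ⇒ Yorani kugepet
Kukulan: start from *kugebed.
  rule 1 (unconditioned shift): kugebed → hugebed
  rule 2 (unconditioned shift): hugebed → hugeved
  ⇒ Kukulan hugeved
Only *kugebed yields all of Yorani kugepet, Kukulan hugeved.

*kugebed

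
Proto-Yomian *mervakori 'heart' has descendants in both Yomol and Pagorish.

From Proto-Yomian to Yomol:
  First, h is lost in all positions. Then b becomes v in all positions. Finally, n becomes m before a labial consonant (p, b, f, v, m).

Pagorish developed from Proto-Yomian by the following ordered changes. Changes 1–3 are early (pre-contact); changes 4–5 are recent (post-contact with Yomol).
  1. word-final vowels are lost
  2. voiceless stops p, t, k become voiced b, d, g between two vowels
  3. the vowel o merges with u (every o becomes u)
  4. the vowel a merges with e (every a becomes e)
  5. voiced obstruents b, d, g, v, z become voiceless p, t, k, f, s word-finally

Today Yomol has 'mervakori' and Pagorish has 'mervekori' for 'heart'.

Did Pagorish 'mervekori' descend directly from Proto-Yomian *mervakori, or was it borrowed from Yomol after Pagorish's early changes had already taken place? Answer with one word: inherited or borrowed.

If inherited, *mervakori would pass through all of Pagorish's changes:
Pagorish: *mervakori > mervakor > mervagor > mervagur > mervegur  (by apocope, intervocalic voicing, vowel merger, vowel merger)
If borrowed from Yomol 'mervakori' after the early changes, it would undergo only the recent ones:
  rule 4 (vowel merger): mervakori → mervekori
  rule 5 (final devoicing): no change (mervekori)
  ⇒ as a loan: mervekori
Pagorish 'mervekori' matches the loan outcome 'mervekori', not the inherited 'mervegur' — it skipped the early Pagorish changes, so it was borrowed from Yomol.

borrowed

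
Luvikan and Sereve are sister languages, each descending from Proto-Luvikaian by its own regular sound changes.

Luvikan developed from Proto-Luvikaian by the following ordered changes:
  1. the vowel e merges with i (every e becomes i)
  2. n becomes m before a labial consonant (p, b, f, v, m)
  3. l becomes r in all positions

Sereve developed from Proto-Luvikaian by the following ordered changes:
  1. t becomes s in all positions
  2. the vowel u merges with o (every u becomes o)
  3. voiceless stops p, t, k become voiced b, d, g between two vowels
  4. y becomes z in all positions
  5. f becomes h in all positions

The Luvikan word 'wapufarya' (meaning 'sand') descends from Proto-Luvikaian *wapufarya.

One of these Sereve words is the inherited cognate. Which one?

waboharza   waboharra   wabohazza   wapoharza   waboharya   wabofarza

waboharza

Sereve: *wapufarya
  wapufarya (rule 1 does not apply)
  wapufarya → wapofarya   [vowel merger]
  wapofarya → wabofarya   [intervocalic voicing]
  wabofarya → wabofarza   [unconditioned shift]
  wabofarza → waboharza   [unconditioned shift]
  giving Sereve waboharza.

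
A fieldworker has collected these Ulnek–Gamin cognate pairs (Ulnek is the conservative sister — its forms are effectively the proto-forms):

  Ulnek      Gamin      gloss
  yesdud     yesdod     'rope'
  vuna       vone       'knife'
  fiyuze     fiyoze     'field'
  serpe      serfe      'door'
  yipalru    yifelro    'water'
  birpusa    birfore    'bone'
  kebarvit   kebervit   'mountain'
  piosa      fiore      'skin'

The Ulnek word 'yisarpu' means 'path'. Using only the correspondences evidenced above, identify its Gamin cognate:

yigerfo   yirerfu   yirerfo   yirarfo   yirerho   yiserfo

yirerfo

birpusa ~ birfore, piosa ~ fiore — Ulnek s corresponds to Gamin r between vowels (before a back vowel).
kebarvit ~ kebervit — Ulnek a corresponds to Gamin e after a consonant, before r.
birpusa ~ birfore — Ulnek p corresponds to Gamin f after a consonant, before a back vowel.
yipalru ~ yifelro — Ulnek u corresponds to Gamin o word-finally.
Applying these to Ulnek 'yisarpu':
  yisarpu → yirarpu   (s→r between vowels (before a back vowel))
  yirarpu → yirerpu   (a→e after a consonant, before r)
  yirerpu → yirerfu   (p→f after a consonant, before a back vowel)
  yirerfu → yirerfo   (u→o word-finally)
So the Gamin cognate is 'yirerfo'.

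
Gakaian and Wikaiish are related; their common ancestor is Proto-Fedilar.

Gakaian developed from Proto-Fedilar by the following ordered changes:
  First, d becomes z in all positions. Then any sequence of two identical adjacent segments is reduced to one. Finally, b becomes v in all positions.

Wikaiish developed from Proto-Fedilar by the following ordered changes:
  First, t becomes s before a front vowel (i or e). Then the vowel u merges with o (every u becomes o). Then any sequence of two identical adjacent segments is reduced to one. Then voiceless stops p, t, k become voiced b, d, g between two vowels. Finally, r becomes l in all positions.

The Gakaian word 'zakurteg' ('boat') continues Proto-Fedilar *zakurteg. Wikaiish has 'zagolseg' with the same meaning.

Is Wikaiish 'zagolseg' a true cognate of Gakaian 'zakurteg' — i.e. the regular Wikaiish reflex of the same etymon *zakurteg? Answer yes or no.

Derive the expected Wikaiish reflex of *zakurteg:
Wikaiish: start from *zakurteg.
  rule 1 (palatalisation): zakurteg → zakurseg
  rule 2 (vowel merger): zakurseg → zakorseg
  rule 3: no change — zakorseg
  rule 4 (intervocalic voicing): zakorseg → zagorseg
  rule 5 (unconditioned shift): zagorseg → zagolseg
  ⇒ Wikaiish zagolseg
Wikaiish 'zagolseg' matches the regular reflex exactly, so the pair is cognate.

yes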